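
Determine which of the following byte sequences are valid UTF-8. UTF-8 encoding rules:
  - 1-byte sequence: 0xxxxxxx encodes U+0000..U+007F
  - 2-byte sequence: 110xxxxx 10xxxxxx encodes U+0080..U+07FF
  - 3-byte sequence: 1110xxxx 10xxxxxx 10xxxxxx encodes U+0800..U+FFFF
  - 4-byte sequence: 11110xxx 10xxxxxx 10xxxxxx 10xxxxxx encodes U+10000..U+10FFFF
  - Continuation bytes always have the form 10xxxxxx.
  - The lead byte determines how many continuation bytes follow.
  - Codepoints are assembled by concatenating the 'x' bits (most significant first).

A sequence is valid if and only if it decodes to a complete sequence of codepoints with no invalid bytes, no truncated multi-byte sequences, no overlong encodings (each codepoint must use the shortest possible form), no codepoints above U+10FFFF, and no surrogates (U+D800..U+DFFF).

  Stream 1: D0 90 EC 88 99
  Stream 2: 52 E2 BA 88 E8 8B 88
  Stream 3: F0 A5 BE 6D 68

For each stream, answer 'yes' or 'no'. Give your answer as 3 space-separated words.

Stream 1: decodes cleanly. VALID
Stream 2: decodes cleanly. VALID
Stream 3: error at byte offset 3. INVALID

Answer: yes yes no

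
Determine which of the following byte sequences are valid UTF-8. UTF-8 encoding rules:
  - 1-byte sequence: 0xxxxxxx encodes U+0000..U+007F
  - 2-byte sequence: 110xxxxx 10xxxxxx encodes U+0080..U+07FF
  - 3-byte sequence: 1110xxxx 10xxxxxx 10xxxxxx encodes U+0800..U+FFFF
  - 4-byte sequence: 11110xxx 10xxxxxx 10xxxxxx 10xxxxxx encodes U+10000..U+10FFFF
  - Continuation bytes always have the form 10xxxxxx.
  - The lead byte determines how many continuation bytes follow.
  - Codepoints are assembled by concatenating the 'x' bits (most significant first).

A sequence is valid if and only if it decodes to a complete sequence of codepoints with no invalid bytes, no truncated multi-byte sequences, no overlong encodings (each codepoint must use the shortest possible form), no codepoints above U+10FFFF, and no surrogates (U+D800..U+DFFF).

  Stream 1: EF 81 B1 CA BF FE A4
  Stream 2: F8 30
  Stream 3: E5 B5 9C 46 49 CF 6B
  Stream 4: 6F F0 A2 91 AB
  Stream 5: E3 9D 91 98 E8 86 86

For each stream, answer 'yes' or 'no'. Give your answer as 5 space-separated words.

Answer: no no no yes no

Derivation:
Stream 1: error at byte offset 5. INVALID
Stream 2: error at byte offset 0. INVALID
Stream 3: error at byte offset 6. INVALID
Stream 4: decodes cleanly. VALID
Stream 5: error at byte offset 3. INVALID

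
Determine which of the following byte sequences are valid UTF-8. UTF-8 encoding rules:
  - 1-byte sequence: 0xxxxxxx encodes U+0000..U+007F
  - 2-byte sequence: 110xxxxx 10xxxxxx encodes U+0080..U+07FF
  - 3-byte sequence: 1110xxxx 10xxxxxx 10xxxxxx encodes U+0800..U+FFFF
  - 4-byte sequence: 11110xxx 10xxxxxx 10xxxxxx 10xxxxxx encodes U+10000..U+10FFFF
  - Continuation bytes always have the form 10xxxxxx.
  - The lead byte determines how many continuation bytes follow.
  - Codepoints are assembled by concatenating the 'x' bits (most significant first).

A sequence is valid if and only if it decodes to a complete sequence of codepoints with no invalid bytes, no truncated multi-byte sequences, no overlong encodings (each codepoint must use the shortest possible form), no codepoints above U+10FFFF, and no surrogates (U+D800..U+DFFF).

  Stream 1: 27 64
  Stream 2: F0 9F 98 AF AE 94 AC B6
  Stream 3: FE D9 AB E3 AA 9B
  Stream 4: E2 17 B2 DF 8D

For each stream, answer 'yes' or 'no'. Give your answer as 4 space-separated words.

Answer: yes no no no

Derivation:
Stream 1: decodes cleanly. VALID
Stream 2: error at byte offset 4. INVALID
Stream 3: error at byte offset 0. INVALID
Stream 4: error at byte offset 1. INVALID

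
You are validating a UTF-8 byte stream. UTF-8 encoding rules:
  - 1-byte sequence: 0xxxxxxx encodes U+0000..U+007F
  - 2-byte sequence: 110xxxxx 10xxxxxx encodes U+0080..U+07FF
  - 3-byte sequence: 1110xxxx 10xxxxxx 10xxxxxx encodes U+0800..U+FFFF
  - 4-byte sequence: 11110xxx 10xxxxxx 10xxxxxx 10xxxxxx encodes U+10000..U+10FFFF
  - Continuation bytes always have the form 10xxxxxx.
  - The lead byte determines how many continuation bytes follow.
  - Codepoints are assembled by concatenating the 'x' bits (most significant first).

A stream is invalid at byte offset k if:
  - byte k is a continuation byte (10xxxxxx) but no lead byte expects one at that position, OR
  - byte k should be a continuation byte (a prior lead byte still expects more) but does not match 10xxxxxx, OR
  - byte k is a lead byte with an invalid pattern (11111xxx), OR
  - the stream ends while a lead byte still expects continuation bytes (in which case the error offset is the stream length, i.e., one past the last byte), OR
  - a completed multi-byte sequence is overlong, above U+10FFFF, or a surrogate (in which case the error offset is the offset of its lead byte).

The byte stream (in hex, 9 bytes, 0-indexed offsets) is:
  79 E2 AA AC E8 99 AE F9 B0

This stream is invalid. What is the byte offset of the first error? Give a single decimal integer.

Byte[0]=79: 1-byte ASCII. cp=U+0079
Byte[1]=E2: 3-byte lead, need 2 cont bytes. acc=0x2
Byte[2]=AA: continuation. acc=(acc<<6)|0x2A=0xAA
Byte[3]=AC: continuation. acc=(acc<<6)|0x2C=0x2AAC
Completed: cp=U+2AAC (starts at byte 1)
Byte[4]=E8: 3-byte lead, need 2 cont bytes. acc=0x8
Byte[5]=99: continuation. acc=(acc<<6)|0x19=0x219
Byte[6]=AE: continuation. acc=(acc<<6)|0x2E=0x866E
Completed: cp=U+866E (starts at byte 4)
Byte[7]=F9: INVALID lead byte (not 0xxx/110x/1110/11110)

Answer: 7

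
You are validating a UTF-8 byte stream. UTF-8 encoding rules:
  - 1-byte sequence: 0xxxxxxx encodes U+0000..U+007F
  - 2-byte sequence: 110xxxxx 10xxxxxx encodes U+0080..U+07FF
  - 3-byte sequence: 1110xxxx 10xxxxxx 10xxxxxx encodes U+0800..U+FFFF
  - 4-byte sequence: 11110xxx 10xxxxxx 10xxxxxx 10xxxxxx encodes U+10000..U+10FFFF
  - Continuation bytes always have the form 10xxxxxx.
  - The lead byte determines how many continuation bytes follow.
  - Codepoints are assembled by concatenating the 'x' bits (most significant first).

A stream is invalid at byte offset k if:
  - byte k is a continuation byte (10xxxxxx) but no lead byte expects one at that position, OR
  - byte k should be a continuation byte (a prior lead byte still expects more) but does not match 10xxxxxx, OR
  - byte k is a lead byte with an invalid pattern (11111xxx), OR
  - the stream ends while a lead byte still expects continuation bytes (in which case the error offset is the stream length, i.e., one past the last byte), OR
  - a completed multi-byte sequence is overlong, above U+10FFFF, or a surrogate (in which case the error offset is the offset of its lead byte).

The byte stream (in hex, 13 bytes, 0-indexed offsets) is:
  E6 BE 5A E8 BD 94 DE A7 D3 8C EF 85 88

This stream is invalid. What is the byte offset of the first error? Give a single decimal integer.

Byte[0]=E6: 3-byte lead, need 2 cont bytes. acc=0x6
Byte[1]=BE: continuation. acc=(acc<<6)|0x3E=0x1BE
Byte[2]=5A: expected 10xxxxxx continuation. INVALID

Answer: 2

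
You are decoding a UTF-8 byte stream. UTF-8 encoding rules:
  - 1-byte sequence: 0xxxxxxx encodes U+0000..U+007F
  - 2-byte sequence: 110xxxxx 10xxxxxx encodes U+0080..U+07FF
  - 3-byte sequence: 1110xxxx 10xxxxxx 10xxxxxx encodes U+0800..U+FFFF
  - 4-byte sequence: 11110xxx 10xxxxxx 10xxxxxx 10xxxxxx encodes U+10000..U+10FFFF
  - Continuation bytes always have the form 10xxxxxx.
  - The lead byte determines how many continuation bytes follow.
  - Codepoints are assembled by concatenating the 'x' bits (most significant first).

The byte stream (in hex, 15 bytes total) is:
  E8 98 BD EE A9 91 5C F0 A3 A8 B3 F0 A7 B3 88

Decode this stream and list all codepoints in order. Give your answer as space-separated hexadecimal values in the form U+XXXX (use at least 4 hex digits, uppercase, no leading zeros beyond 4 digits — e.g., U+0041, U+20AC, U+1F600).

Answer: U+863D U+EA51 U+005C U+23A33 U+27CC8

Derivation:
Byte[0]=E8: 3-byte lead, need 2 cont bytes. acc=0x8
Byte[1]=98: continuation. acc=(acc<<6)|0x18=0x218
Byte[2]=BD: continuation. acc=(acc<<6)|0x3D=0x863D
Completed: cp=U+863D (starts at byte 0)
Byte[3]=EE: 3-byte lead, need 2 cont bytes. acc=0xE
Byte[4]=A9: continuation. acc=(acc<<6)|0x29=0x3A9
Byte[5]=91: continuation. acc=(acc<<6)|0x11=0xEA51
Completed: cp=U+EA51 (starts at byte 3)
Byte[6]=5C: 1-byte ASCII. cp=U+005C
Byte[7]=F0: 4-byte lead, need 3 cont bytes. acc=0x0
Byte[8]=A3: continuation. acc=(acc<<6)|0x23=0x23
Byte[9]=A8: continuation. acc=(acc<<6)|0x28=0x8E8
Byte[10]=B3: continuation. acc=(acc<<6)|0x33=0x23A33
Completed: cp=U+23A33 (starts at byte 7)
Byte[11]=F0: 4-byte lead, need 3 cont bytes. acc=0x0
Byte[12]=A7: continuation. acc=(acc<<6)|0x27=0x27
Byte[13]=B3: continuation. acc=(acc<<6)|0x33=0x9F3
Byte[14]=88: continuation. acc=(acc<<6)|0x08=0x27CC8
Completed: cp=U+27CC8 (starts at byte 11)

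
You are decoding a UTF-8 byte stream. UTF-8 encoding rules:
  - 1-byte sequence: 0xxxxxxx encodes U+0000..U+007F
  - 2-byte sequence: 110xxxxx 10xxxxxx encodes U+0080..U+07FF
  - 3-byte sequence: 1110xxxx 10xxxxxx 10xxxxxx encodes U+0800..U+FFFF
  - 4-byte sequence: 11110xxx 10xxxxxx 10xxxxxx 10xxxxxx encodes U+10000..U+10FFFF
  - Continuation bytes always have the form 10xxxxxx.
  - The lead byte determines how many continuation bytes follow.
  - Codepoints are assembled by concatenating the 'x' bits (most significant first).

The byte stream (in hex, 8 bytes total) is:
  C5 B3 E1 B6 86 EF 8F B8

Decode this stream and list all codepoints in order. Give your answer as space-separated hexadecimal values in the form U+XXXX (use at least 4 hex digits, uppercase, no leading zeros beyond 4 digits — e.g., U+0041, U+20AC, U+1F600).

Answer: U+0173 U+1D86 U+F3F8

Derivation:
Byte[0]=C5: 2-byte lead, need 1 cont bytes. acc=0x5
Byte[1]=B3: continuation. acc=(acc<<6)|0x33=0x173
Completed: cp=U+0173 (starts at byte 0)
Byte[2]=E1: 3-byte lead, need 2 cont bytes. acc=0x1
Byte[3]=B6: continuation. acc=(acc<<6)|0x36=0x76
Byte[4]=86: continuation. acc=(acc<<6)|0x06=0x1D86
Completed: cp=U+1D86 (starts at byte 2)
Byte[5]=EF: 3-byte lead, need 2 cont bytes. acc=0xF
Byte[6]=8F: continuation. acc=(acc<<6)|0x0F=0x3CF
Byte[7]=B8: continuation. acc=(acc<<6)|0x38=0xF3F8
Completed: cp=U+F3F8 (starts at byte 5)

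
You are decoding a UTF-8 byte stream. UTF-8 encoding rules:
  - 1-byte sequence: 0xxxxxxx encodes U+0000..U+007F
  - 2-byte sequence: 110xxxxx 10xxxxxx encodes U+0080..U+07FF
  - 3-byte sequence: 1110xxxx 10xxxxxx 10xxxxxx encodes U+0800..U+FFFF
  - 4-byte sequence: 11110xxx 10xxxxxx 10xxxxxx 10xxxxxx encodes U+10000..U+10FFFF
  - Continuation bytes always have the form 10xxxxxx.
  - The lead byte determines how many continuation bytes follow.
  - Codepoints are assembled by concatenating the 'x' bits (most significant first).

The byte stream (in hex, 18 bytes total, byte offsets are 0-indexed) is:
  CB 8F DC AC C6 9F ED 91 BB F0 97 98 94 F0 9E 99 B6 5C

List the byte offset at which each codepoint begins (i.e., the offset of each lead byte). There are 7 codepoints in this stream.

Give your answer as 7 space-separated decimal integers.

Answer: 0 2 4 6 9 13 17

Derivation:
Byte[0]=CB: 2-byte lead, need 1 cont bytes. acc=0xB
Byte[1]=8F: continuation. acc=(acc<<6)|0x0F=0x2CF
Completed: cp=U+02CF (starts at byte 0)
Byte[2]=DC: 2-byte lead, need 1 cont bytes. acc=0x1C
Byte[3]=AC: continuation. acc=(acc<<6)|0x2C=0x72C
Completed: cp=U+072C (starts at byte 2)
Byte[4]=C6: 2-byte lead, need 1 cont bytes. acc=0x6
Byte[5]=9F: continuation. acc=(acc<<6)|0x1F=0x19F
Completed: cp=U+019F (starts at byte 4)
Byte[6]=ED: 3-byte lead, need 2 cont bytes. acc=0xD
Byte[7]=91: continuation. acc=(acc<<6)|0x11=0x351
Byte[8]=BB: continuation. acc=(acc<<6)|0x3B=0xD47B
Completed: cp=U+D47B (starts at byte 6)
Byte[9]=F0: 4-byte lead, need 3 cont bytes. acc=0x0
Byte[10]=97: continuation. acc=(acc<<6)|0x17=0x17
Byte[11]=98: continuation. acc=(acc<<6)|0x18=0x5D8
Byte[12]=94: continuation. acc=(acc<<6)|0x14=0x17614
Completed: cp=U+17614 (starts at byte 9)
Byte[13]=F0: 4-byte lead, need 3 cont bytes. acc=0x0
Byte[14]=9E: continuation. acc=(acc<<6)|0x1E=0x1E
Byte[15]=99: continuation. acc=(acc<<6)|0x19=0x799
Byte[16]=B6: continuation. acc=(acc<<6)|0x36=0x1E676
Completed: cp=U+1E676 (starts at byte 13)
Byte[17]=5C: 1-byte ASCII. cp=U+005C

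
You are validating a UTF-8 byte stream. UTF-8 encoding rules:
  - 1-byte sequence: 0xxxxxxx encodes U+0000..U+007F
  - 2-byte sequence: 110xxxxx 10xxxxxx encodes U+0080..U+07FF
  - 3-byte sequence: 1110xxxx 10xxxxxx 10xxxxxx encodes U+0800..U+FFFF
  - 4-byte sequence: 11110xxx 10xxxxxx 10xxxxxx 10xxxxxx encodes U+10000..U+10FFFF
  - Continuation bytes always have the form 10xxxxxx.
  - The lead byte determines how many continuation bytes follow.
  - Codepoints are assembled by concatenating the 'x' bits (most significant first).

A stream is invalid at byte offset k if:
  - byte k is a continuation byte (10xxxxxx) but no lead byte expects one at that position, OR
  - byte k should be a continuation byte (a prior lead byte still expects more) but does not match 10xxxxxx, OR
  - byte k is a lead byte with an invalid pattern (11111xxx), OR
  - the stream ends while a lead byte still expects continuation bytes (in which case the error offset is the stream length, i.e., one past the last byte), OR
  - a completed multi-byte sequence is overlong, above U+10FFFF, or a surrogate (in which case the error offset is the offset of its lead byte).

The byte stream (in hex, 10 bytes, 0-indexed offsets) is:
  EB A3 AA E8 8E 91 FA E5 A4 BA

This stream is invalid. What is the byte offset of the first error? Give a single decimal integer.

Byte[0]=EB: 3-byte lead, need 2 cont bytes. acc=0xB
Byte[1]=A3: continuation. acc=(acc<<6)|0x23=0x2E3
Byte[2]=AA: continuation. acc=(acc<<6)|0x2A=0xB8EA
Completed: cp=U+B8EA (starts at byte 0)
Byte[3]=E8: 3-byte lead, need 2 cont bytes. acc=0x8
Byte[4]=8E: continuation. acc=(acc<<6)|0x0E=0x20E
Byte[5]=91: continuation. acc=(acc<<6)|0x11=0x8391
Completed: cp=U+8391 (starts at byte 3)
Byte[6]=FA: INVALID lead byte (not 0xxx/110x/1110/11110)

Answer: 6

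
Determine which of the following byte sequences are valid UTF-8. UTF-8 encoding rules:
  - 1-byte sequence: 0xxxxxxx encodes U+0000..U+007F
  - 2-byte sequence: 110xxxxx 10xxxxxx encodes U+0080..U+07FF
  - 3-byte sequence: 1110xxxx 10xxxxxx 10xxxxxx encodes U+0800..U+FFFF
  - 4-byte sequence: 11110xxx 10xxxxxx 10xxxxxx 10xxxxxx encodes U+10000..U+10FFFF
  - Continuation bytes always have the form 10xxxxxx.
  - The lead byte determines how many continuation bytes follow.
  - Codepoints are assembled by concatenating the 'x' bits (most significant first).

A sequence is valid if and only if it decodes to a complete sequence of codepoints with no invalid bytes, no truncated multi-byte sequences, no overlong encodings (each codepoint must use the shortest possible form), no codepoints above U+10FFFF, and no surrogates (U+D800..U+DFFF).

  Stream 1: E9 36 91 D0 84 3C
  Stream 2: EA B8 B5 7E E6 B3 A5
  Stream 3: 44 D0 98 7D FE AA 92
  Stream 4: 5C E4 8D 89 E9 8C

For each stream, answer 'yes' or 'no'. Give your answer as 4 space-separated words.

Answer: no yes no no

Derivation:
Stream 1: error at byte offset 1. INVALID
Stream 2: decodes cleanly. VALID
Stream 3: error at byte offset 4. INVALID
Stream 4: error at byte offset 6. INVALID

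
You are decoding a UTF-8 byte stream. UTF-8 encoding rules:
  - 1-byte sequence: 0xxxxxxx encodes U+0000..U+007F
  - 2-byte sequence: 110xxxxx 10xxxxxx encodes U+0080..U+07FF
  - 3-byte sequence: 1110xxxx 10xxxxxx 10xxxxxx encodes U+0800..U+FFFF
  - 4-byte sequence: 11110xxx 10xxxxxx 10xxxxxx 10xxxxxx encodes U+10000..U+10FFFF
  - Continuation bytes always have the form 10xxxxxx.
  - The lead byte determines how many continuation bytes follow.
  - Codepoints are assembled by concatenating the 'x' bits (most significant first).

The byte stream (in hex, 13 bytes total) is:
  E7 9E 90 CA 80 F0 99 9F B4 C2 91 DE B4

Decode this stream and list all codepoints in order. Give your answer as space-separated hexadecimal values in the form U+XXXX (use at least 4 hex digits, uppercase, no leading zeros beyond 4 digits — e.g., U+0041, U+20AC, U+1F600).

Byte[0]=E7: 3-byte lead, need 2 cont bytes. acc=0x7
Byte[1]=9E: continuation. acc=(acc<<6)|0x1E=0x1DE
Byte[2]=90: continuation. acc=(acc<<6)|0x10=0x7790
Completed: cp=U+7790 (starts at byte 0)
Byte[3]=CA: 2-byte lead, need 1 cont bytes. acc=0xA
Byte[4]=80: continuation. acc=(acc<<6)|0x00=0x280
Completed: cp=U+0280 (starts at byte 3)
Byte[5]=F0: 4-byte lead, need 3 cont bytes. acc=0x0
Byte[6]=99: continuation. acc=(acc<<6)|0x19=0x19
Byte[7]=9F: continuation. acc=(acc<<6)|0x1F=0x65F
Byte[8]=B4: continuation. acc=(acc<<6)|0x34=0x197F4
Completed: cp=U+197F4 (starts at byte 5)
Byte[9]=C2: 2-byte lead, need 1 cont bytes. acc=0x2
Byte[10]=91: continuation. acc=(acc<<6)|0x11=0x91
Completed: cp=U+0091 (starts at byte 9)
Byte[11]=DE: 2-byte lead, need 1 cont bytes. acc=0x1E
Byte[12]=B4: continuation. acc=(acc<<6)|0x34=0x7B4
Completed: cp=U+07B4 (starts at byte 11)

Answer: U+7790 U+0280 U+197F4 U+0091 U+07B4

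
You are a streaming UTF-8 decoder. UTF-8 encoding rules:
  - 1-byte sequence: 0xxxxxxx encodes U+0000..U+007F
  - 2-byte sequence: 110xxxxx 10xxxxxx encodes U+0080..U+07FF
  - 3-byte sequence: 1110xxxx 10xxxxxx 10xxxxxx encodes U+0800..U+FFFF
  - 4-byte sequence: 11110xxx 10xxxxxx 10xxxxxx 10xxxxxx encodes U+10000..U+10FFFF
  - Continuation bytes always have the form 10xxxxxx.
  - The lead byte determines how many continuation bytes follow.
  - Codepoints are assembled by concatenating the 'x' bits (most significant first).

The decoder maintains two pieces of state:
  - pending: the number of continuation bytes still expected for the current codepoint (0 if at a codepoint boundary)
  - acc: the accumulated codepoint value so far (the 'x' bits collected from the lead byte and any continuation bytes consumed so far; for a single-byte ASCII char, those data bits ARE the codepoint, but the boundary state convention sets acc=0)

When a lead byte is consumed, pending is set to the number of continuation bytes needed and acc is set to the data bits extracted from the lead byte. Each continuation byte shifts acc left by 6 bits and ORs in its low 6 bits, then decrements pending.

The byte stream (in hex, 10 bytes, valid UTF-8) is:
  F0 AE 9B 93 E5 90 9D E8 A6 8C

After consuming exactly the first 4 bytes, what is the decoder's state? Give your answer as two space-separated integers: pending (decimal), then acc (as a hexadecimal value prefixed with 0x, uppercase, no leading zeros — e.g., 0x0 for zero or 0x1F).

Answer: 0 0x2E6D3

Derivation:
Byte[0]=F0: 4-byte lead. pending=3, acc=0x0
Byte[1]=AE: continuation. acc=(acc<<6)|0x2E=0x2E, pending=2
Byte[2]=9B: continuation. acc=(acc<<6)|0x1B=0xB9B, pending=1
Byte[3]=93: continuation. acc=(acc<<6)|0x13=0x2E6D3, pending=0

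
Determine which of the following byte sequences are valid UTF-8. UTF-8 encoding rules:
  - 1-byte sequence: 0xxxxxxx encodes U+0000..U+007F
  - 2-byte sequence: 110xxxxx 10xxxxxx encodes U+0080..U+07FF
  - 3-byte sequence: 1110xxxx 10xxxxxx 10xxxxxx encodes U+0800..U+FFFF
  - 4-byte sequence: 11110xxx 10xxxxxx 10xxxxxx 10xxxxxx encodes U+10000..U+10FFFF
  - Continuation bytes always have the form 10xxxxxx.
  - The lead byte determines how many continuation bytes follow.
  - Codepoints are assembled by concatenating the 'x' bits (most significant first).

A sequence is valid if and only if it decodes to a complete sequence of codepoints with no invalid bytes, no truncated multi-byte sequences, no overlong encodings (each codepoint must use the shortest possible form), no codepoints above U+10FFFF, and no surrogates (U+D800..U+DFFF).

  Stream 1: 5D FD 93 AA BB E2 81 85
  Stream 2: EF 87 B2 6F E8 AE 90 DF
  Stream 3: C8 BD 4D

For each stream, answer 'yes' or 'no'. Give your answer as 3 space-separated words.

Stream 1: error at byte offset 1. INVALID
Stream 2: error at byte offset 8. INVALID
Stream 3: decodes cleanly. VALID

Answer: no no yes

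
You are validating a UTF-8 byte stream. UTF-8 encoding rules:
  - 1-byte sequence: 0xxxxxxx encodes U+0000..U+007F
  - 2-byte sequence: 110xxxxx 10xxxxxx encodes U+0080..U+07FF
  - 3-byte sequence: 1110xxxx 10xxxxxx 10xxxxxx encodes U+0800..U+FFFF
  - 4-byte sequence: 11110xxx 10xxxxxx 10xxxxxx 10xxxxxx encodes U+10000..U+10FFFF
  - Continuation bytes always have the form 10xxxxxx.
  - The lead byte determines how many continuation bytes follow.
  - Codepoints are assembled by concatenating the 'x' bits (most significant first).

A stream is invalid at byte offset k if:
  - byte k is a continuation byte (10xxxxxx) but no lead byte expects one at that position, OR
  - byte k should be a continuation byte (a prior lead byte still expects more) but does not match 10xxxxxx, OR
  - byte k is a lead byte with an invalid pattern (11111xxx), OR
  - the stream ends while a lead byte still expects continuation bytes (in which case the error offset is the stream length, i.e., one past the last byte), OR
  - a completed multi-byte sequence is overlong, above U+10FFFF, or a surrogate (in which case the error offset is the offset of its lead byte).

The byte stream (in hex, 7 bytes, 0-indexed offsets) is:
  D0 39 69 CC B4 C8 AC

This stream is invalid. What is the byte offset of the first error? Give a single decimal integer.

Byte[0]=D0: 2-byte lead, need 1 cont bytes. acc=0x10
Byte[1]=39: expected 10xxxxxx continuation. INVALID

Answer: 1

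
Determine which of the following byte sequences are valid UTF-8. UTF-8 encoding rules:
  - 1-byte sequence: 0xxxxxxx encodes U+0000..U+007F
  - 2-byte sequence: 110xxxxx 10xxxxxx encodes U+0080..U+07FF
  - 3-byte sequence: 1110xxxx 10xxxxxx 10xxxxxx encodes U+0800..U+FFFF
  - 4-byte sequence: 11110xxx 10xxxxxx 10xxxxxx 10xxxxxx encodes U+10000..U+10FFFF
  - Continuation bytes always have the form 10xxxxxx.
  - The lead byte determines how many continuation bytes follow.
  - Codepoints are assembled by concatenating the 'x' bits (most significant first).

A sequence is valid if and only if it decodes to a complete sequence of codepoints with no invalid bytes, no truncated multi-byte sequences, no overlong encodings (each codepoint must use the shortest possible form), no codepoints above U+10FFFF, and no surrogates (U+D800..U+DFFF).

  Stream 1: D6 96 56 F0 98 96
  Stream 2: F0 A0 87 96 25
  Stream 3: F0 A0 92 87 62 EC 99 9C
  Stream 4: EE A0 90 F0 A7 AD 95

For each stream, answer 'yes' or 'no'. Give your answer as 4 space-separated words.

Answer: no yes yes yes

Derivation:
Stream 1: error at byte offset 6. INVALID
Stream 2: decodes cleanly. VALID
Stream 3: decodes cleanly. VALID
Stream 4: decodes cleanly. VALID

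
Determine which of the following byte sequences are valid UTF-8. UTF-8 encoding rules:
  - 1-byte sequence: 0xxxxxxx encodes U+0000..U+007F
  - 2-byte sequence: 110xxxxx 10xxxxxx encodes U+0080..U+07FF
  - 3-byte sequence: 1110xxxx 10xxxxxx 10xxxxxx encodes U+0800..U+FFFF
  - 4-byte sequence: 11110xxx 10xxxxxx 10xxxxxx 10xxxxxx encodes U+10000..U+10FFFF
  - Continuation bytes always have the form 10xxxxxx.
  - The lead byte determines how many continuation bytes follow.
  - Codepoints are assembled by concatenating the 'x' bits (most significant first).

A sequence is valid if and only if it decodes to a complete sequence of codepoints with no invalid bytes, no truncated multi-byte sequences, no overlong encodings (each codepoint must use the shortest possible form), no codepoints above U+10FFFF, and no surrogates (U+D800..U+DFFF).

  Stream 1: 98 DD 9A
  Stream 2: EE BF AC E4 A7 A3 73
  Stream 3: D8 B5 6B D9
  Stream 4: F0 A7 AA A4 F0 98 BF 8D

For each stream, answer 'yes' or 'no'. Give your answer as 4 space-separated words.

Answer: no yes no yes

Derivation:
Stream 1: error at byte offset 0. INVALID
Stream 2: decodes cleanly. VALID
Stream 3: error at byte offset 4. INVALID
Stream 4: decodes cleanly. VALID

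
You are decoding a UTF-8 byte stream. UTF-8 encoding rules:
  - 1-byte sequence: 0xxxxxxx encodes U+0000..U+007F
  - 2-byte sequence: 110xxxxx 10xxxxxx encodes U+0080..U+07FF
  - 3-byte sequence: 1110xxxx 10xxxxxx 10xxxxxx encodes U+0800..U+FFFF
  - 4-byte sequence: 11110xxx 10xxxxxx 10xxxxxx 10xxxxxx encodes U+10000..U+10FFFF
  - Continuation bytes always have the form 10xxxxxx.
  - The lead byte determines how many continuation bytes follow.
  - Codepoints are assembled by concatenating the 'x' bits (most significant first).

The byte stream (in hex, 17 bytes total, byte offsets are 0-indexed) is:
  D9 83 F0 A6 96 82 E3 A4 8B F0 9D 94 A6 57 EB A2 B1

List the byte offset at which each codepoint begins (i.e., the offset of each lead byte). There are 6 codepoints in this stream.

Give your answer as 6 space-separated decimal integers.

Byte[0]=D9: 2-byte lead, need 1 cont bytes. acc=0x19
Byte[1]=83: continuation. acc=(acc<<6)|0x03=0x643
Completed: cp=U+0643 (starts at byte 0)
Byte[2]=F0: 4-byte lead, need 3 cont bytes. acc=0x0
Byte[3]=A6: continuation. acc=(acc<<6)|0x26=0x26
Byte[4]=96: continuation. acc=(acc<<6)|0x16=0x996
Byte[5]=82: continuation. acc=(acc<<6)|0x02=0x26582
Completed: cp=U+26582 (starts at byte 2)
Byte[6]=E3: 3-byte lead, need 2 cont bytes. acc=0x3
Byte[7]=A4: continuation. acc=(acc<<6)|0x24=0xE4
Byte[8]=8B: continuation. acc=(acc<<6)|0x0B=0x390B
Completed: cp=U+390B (starts at byte 6)
Byte[9]=F0: 4-byte lead, need 3 cont bytes. acc=0x0
Byte[10]=9D: continuation. acc=(acc<<6)|0x1D=0x1D
Byte[11]=94: continuation. acc=(acc<<6)|0x14=0x754
Byte[12]=A6: continuation. acc=(acc<<6)|0x26=0x1D526
Completed: cp=U+1D526 (starts at byte 9)
Byte[13]=57: 1-byte ASCII. cp=U+0057
Byte[14]=EB: 3-byte lead, need 2 cont bytes. acc=0xB
Byte[15]=A2: continuation. acc=(acc<<6)|0x22=0x2E2
Byte[16]=B1: continuation. acc=(acc<<6)|0x31=0xB8B1
Completed: cp=U+B8B1 (starts at byte 14)

Answer: 0 2 6 9 13 14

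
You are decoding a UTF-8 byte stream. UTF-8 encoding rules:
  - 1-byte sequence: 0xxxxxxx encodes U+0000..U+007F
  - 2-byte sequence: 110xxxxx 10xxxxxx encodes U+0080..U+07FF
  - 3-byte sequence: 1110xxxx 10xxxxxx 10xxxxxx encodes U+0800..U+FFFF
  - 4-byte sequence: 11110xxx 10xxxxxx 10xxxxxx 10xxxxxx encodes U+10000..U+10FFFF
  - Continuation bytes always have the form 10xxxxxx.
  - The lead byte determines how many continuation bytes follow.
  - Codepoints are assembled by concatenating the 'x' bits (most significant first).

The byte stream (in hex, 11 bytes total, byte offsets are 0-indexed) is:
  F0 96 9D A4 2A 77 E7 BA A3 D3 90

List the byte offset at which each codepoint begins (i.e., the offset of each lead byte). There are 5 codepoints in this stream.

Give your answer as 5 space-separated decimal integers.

Answer: 0 4 5 6 9

Derivation:
Byte[0]=F0: 4-byte lead, need 3 cont bytes. acc=0x0
Byte[1]=96: continuation. acc=(acc<<6)|0x16=0x16
Byte[2]=9D: continuation. acc=(acc<<6)|0x1D=0x59D
Byte[3]=A4: continuation. acc=(acc<<6)|0x24=0x16764
Completed: cp=U+16764 (starts at byte 0)
Byte[4]=2A: 1-byte ASCII. cp=U+002A
Byte[5]=77: 1-byte ASCII. cp=U+0077
Byte[6]=E7: 3-byte lead, need 2 cont bytes. acc=0x7
Byte[7]=BA: continuation. acc=(acc<<6)|0x3A=0x1FA
Byte[8]=A3: continuation. acc=(acc<<6)|0x23=0x7EA3
Completed: cp=U+7EA3 (starts at byte 6)
Byte[9]=D3: 2-byte lead, need 1 cont bytes. acc=0x13
Byte[10]=90: continuation. acc=(acc<<6)|0x10=0x4D0
Completed: cp=U+04D0 (starts at byte 9)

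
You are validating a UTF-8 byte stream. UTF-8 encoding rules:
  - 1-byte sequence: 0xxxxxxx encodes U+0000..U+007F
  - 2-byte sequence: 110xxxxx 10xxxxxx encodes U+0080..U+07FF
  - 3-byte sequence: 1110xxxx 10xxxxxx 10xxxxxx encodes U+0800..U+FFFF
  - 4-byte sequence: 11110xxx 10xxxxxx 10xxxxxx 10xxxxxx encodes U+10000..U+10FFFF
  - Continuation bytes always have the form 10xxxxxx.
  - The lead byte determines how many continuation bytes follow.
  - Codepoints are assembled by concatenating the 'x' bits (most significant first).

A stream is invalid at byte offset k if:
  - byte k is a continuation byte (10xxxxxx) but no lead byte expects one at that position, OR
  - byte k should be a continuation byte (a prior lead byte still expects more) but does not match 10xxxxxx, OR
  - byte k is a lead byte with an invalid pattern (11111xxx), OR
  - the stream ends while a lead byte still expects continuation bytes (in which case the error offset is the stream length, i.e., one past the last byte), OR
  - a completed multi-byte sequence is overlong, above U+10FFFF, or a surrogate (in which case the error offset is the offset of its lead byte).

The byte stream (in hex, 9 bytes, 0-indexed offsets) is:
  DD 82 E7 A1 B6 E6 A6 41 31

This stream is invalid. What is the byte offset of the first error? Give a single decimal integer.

Answer: 7

Derivation:
Byte[0]=DD: 2-byte lead, need 1 cont bytes. acc=0x1D
Byte[1]=82: continuation. acc=(acc<<6)|0x02=0x742
Completed: cp=U+0742 (starts at byte 0)
Byte[2]=E7: 3-byte lead, need 2 cont bytes. acc=0x7
Byte[3]=A1: continuation. acc=(acc<<6)|0x21=0x1E1
Byte[4]=B6: continuation. acc=(acc<<6)|0x36=0x7876
Completed: cp=U+7876 (starts at byte 2)
Byte[5]=E6: 3-byte lead, need 2 cont bytes. acc=0x6
Byte[6]=A6: continuation. acc=(acc<<6)|0x26=0x1A6
Byte[7]=41: expected 10xxxxxx continuation. INVALID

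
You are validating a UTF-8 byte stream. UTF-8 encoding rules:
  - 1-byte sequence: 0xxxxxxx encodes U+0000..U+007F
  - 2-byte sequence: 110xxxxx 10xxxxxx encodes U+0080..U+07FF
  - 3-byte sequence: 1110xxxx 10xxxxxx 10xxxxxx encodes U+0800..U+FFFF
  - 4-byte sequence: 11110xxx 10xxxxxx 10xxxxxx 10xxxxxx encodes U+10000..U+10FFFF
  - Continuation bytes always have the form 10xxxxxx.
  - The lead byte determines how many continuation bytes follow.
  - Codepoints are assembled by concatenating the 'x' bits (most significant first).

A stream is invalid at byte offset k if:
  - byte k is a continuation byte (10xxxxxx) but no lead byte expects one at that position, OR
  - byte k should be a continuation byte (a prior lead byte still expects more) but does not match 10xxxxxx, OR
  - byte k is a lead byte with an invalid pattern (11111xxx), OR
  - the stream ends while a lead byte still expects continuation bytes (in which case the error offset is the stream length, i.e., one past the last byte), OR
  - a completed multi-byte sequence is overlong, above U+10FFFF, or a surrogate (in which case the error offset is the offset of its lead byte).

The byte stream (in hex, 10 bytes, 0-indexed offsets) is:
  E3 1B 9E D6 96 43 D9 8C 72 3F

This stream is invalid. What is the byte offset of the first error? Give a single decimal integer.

Byte[0]=E3: 3-byte lead, need 2 cont bytes. acc=0x3
Byte[1]=1B: expected 10xxxxxx continuation. INVALID

Answer: 1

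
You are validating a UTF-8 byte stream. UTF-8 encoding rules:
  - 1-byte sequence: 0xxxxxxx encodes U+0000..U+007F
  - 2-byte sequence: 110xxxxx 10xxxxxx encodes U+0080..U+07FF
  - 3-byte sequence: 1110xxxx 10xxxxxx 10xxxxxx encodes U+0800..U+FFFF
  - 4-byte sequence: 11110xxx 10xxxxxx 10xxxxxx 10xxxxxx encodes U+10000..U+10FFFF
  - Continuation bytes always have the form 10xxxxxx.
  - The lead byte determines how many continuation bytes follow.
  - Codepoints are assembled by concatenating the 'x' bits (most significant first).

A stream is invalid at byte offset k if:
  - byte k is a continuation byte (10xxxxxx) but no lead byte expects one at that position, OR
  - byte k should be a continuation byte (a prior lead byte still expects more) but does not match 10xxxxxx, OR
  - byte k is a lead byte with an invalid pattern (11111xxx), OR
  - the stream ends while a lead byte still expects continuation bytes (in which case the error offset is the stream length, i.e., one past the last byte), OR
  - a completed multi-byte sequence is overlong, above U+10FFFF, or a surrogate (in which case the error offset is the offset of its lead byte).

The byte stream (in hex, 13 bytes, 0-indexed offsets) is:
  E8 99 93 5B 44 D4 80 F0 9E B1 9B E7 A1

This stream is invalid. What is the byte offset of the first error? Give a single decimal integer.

Byte[0]=E8: 3-byte lead, need 2 cont bytes. acc=0x8
Byte[1]=99: continuation. acc=(acc<<6)|0x19=0x219
Byte[2]=93: continuation. acc=(acc<<6)|0x13=0x8653
Completed: cp=U+8653 (starts at byte 0)
Byte[3]=5B: 1-byte ASCII. cp=U+005B
Byte[4]=44: 1-byte ASCII. cp=U+0044
Byte[5]=D4: 2-byte lead, need 1 cont bytes. acc=0x14
Byte[6]=80: continuation. acc=(acc<<6)|0x00=0x500
Completed: cp=U+0500 (starts at byte 5)
Byte[7]=F0: 4-byte lead, need 3 cont bytes. acc=0x0
Byte[8]=9E: continuation. acc=(acc<<6)|0x1E=0x1E
Byte[9]=B1: continuation. acc=(acc<<6)|0x31=0x7B1
Byte[10]=9B: continuation. acc=(acc<<6)|0x1B=0x1EC5B
Completed: cp=U+1EC5B (starts at byte 7)
Byte[11]=E7: 3-byte lead, need 2 cont bytes. acc=0x7
Byte[12]=A1: continuation. acc=(acc<<6)|0x21=0x1E1
Byte[13]: stream ended, expected continuation. INVALID

Answer: 13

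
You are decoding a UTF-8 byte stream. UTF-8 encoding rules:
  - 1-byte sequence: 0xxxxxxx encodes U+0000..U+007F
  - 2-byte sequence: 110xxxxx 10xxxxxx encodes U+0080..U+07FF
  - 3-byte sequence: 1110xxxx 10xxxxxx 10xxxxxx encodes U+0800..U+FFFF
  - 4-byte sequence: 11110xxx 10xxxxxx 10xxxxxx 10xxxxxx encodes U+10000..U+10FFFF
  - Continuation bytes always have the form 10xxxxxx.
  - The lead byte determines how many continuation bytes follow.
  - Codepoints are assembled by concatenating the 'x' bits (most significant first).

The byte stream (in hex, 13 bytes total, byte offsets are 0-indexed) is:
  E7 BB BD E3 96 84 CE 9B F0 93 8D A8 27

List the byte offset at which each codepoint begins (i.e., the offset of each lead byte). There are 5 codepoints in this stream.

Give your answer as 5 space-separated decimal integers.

Answer: 0 3 6 8 12

Derivation:
Byte[0]=E7: 3-byte lead, need 2 cont bytes. acc=0x7
Byte[1]=BB: continuation. acc=(acc<<6)|0x3B=0x1FB
Byte[2]=BD: continuation. acc=(acc<<6)|0x3D=0x7EFD
Completed: cp=U+7EFD (starts at byte 0)
Byte[3]=E3: 3-byte lead, need 2 cont bytes. acc=0x3
Byte[4]=96: continuation. acc=(acc<<6)|0x16=0xD6
Byte[5]=84: continuation. acc=(acc<<6)|0x04=0x3584
Completed: cp=U+3584 (starts at byte 3)
Byte[6]=CE: 2-byte lead, need 1 cont bytes. acc=0xE
Byte[7]=9B: continuation. acc=(acc<<6)|0x1B=0x39B
Completed: cp=U+039B (starts at byte 6)
Byte[8]=F0: 4-byte lead, need 3 cont bytes. acc=0x0
Byte[9]=93: continuation. acc=(acc<<6)|0x13=0x13
Byte[10]=8D: continuation. acc=(acc<<6)|0x0D=0x4CD
Byte[11]=A8: continuation. acc=(acc<<6)|0x28=0x13368
Completed: cp=U+13368 (starts at byte 8)
Byte[12]=27: 1-byte ASCII. cp=U+0027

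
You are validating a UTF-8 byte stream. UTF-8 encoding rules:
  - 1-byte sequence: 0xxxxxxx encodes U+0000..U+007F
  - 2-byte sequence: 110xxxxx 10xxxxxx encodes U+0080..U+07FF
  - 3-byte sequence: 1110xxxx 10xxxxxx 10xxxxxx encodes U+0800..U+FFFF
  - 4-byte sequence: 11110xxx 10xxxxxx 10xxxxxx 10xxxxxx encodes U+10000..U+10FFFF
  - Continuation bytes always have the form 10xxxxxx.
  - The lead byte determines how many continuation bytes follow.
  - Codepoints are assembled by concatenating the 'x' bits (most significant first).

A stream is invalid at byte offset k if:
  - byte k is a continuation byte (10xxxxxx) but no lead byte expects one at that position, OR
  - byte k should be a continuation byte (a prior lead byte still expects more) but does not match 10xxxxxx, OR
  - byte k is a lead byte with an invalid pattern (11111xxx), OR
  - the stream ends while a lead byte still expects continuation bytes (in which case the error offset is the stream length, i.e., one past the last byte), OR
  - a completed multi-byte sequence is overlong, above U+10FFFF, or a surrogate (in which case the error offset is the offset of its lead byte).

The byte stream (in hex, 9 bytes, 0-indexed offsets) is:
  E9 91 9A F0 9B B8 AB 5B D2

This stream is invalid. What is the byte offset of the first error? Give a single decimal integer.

Answer: 9

Derivation:
Byte[0]=E9: 3-byte lead, need 2 cont bytes. acc=0x9
Byte[1]=91: continuation. acc=(acc<<6)|0x11=0x251
Byte[2]=9A: continuation. acc=(acc<<6)|0x1A=0x945A
Completed: cp=U+945A (starts at byte 0)
Byte[3]=F0: 4-byte lead, need 3 cont bytes. acc=0x0
Byte[4]=9B: continuation. acc=(acc<<6)|0x1B=0x1B
Byte[5]=B8: continuation. acc=(acc<<6)|0x38=0x6F8
Byte[6]=AB: continuation. acc=(acc<<6)|0x2B=0x1BE2B
Completed: cp=U+1BE2B (starts at byte 3)
Byte[7]=5B: 1-byte ASCII. cp=U+005B
Byte[8]=D2: 2-byte lead, need 1 cont bytes. acc=0x12
Byte[9]: stream ended, expected continuation. INVALID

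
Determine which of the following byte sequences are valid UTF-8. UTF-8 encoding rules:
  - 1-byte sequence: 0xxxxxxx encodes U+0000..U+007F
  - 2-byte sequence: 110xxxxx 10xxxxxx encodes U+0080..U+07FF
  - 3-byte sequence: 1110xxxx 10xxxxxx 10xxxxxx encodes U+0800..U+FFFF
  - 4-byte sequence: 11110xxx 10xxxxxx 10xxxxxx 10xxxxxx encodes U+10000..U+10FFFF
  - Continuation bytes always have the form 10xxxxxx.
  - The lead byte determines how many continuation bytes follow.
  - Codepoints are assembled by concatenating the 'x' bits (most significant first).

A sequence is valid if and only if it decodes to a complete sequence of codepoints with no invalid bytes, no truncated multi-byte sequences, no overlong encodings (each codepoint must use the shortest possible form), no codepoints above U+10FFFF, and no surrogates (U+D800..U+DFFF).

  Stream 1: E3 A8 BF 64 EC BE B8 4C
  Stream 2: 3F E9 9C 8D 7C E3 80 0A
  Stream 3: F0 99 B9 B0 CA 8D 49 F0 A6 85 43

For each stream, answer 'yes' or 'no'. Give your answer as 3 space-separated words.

Answer: yes no no

Derivation:
Stream 1: decodes cleanly. VALID
Stream 2: error at byte offset 7. INVALID
Stream 3: error at byte offset 10. INVALID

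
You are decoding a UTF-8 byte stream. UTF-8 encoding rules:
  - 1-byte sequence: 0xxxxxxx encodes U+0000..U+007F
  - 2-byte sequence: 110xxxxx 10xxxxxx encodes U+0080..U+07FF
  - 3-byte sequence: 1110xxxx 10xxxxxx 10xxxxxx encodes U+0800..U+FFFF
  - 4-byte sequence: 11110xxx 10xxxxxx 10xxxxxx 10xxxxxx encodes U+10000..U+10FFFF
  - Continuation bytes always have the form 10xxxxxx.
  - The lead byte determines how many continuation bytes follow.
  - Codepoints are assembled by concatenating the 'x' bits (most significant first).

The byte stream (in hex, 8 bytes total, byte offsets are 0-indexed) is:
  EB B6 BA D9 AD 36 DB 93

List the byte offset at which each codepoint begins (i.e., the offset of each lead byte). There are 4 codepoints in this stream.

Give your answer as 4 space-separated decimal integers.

Byte[0]=EB: 3-byte lead, need 2 cont bytes. acc=0xB
Byte[1]=B6: continuation. acc=(acc<<6)|0x36=0x2F6
Byte[2]=BA: continuation. acc=(acc<<6)|0x3A=0xBDBA
Completed: cp=U+BDBA (starts at byte 0)
Byte[3]=D9: 2-byte lead, need 1 cont bytes. acc=0x19
Byte[4]=AD: continuation. acc=(acc<<6)|0x2D=0x66D
Completed: cp=U+066D (starts at byte 3)
Byte[5]=36: 1-byte ASCII. cp=U+0036
Byte[6]=DB: 2-byte lead, need 1 cont bytes. acc=0x1B
Byte[7]=93: continuation. acc=(acc<<6)|0x13=0x6D3
Completed: cp=U+06D3 (starts at byte 6)

Answer: 0 3 5 6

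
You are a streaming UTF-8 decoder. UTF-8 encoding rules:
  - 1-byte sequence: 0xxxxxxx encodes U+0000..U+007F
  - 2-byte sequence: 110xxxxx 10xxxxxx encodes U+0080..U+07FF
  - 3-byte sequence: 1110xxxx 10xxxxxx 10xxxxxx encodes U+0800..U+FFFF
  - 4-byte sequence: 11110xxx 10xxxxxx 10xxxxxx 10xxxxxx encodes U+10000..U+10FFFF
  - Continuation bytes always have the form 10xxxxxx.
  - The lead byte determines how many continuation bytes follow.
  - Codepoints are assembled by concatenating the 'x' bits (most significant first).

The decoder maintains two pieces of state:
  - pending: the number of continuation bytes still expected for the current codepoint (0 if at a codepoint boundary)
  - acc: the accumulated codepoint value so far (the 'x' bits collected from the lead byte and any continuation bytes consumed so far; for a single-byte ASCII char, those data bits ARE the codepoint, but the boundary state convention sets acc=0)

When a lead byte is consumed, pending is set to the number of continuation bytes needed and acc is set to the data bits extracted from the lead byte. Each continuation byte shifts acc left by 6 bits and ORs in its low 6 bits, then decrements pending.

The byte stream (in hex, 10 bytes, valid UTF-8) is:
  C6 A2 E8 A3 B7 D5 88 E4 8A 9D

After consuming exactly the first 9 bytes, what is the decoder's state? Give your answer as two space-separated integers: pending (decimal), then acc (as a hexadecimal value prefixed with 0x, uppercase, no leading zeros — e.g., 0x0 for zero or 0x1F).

Byte[0]=C6: 2-byte lead. pending=1, acc=0x6
Byte[1]=A2: continuation. acc=(acc<<6)|0x22=0x1A2, pending=0
Byte[2]=E8: 3-byte lead. pending=2, acc=0x8
Byte[3]=A3: continuation. acc=(acc<<6)|0x23=0x223, pending=1
Byte[4]=B7: continuation. acc=(acc<<6)|0x37=0x88F7, pending=0
Byte[5]=D5: 2-byte lead. pending=1, acc=0x15
Byte[6]=88: continuation. acc=(acc<<6)|0x08=0x548, pending=0
Byte[7]=E4: 3-byte lead. pending=2, acc=0x4
Byte[8]=8A: continuation. acc=(acc<<6)|0x0A=0x10A, pending=1

Answer: 1 0x10A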